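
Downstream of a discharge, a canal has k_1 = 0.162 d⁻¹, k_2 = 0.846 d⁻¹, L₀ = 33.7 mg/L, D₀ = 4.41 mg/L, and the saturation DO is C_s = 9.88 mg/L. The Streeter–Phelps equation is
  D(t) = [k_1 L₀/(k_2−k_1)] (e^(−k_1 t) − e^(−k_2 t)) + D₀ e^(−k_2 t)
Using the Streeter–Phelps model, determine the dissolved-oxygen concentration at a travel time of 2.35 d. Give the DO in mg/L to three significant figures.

DO ≈ 4.91 mg/L

k_1 L₀/(k_2−k_1) = 0.162×33.7/(0.846−0.162) = 5.459/0.6840 = 7.982 mg/L.
e^(−k_1 t) = e^(−0.162×2.350) = 0.6834; e^(−k_2 t) = e^(−0.846×2.350) = 0.1370.
D = 7.982 × (0.6834 − 0.1370) + 4.41 × 0.1370 = 4.361 + 0.6040 = 4.965 mg/L.
DO = C_s − D = 9.88 − 4.965 = 4.915 mg/L.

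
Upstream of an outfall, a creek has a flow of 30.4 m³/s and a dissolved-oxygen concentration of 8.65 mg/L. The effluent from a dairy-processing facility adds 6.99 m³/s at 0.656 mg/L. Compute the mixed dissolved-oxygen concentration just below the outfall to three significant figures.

Flow-weighted mixing: C = (Q_r C_r + Q_w C_w)/(Q_r + Q_w)
= (30.4×8.65 + 6.99×0.656)/(30.4 + 6.99) = 267.5/37.39 = 7.156 mg/L.

7.16 mg/L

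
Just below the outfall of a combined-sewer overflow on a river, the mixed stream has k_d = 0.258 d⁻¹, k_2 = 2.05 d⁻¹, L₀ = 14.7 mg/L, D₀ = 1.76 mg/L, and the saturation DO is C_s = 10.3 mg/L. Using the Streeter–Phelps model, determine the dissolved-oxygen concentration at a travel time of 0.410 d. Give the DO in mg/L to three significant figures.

DO ≈ 8.55 mg/L

k_d L₀/(k_2−k_d) = 0.258×14.7/(2.05−0.258) = 3.793/1.792 = 2.116 mg/L.
e^(−k_d t) = e^(−0.258×0.4100) = 0.8996; e^(−k_2 t) = e^(−2.05×0.4100) = 0.4315.
D = 2.116 × (0.8996 − 0.4315) + 1.76 × 0.4315 = 0.9907 + 0.7594 = 1.750 mg/L.
DO = C_s − D = 10.3 − 1.750 = 8.550 mg/L.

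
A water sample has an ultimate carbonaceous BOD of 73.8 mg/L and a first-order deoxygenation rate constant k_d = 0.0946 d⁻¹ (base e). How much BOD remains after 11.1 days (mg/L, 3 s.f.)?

L ≈ 25.8 mg/L

L_t = L₀ e^(−k_d t) = 73.8 × e^(−0.0946×11.1) = 73.8 × 0.3499 = 25.82 mg/L.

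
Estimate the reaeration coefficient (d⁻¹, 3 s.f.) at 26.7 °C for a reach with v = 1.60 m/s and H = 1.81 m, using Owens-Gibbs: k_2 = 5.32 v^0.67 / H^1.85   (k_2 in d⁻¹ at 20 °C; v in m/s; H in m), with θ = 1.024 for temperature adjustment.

k_2 ≈ 2.85 d⁻¹

k_2(20) = 5.32 × 1.60^0.67 / 1.81^1.85 = 5.32 × 1.370 / 2.997 = 2.432 d⁻¹.
k_2(26.7) = 2.432 × 1.024^(26.7−20) = 2.432 × 1.172 = 2.851 d⁻¹.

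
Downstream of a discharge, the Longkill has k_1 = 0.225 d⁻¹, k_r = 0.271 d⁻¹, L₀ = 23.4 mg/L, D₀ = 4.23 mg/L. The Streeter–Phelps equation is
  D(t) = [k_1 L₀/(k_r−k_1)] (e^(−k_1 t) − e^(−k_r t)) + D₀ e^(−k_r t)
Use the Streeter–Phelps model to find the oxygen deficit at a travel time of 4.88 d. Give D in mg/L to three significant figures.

k_1 L₀/(k_r−k_1) = 0.225×23.4/(0.271−0.225) = 5.265/0.04600 = 114.5 mg/L.
e^(−k_1 t) = e^(−0.225×4.880) = 0.3335; e^(−k_r t) = e^(−0.271×4.880) = 0.2665.
D = 114.5 × (0.3335 − 0.2665) + 4.23 × 0.2665 = 7.676 + 1.127 = 8.803 mg/L.

D ≈ 8.80 mg/L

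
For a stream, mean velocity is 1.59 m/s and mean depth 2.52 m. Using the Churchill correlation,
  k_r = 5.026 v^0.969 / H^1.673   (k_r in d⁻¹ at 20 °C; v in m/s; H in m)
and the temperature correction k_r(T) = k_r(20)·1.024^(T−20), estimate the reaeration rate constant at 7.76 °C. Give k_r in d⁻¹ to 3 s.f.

k_r(20) = 5.026 × 1.59^0.969 / 2.52^1.673 = 5.026 × 1.567 / 4.694 = 1.678 d⁻¹.
k_r(7.76) = 1.678 × 1.024^(7.76−20) = 1.678 × 0.7480 = 1.255 d⁻¹.

k_r ≈ 1.26 d⁻¹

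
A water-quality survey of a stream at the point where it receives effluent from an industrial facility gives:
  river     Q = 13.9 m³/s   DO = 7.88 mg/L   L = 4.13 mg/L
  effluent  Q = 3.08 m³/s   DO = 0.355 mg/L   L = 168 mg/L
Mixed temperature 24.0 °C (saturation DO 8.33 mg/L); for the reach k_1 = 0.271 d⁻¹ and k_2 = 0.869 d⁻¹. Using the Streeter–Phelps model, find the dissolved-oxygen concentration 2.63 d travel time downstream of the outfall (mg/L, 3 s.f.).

DO ≈ 2.18 mg/L

Mixed DO = (13.9×7.88 + 3.08×0.355)/(13.9+3.08) = 110.6/16.98 = 6.515 mg/L.
Mixed L₀ = (13.9×4.13 + 3.08×168)/(16.98) = 574.8/16.98 = 33.85 mg/L.
Initial deficit D₀ = C_s − DO₀ = 8.33 − 6.515 = 1.815 mg/L.
D(2.63) = [0.271×33.85/(0.869−0.271)](e^(−0.271×2.63) − e^(−0.869×2.63)) + 1.815 e^(−0.869×2.63)
= 15.34 × (0.4903 − 0.1017) + 1.815 × 0.1017 = 6.146 mg/L.
DO = 8.33 − 6.146 = 2.184 mg/L.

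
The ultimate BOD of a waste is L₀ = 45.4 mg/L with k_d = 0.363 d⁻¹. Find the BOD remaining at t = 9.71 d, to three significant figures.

L ≈ 1.34 mg/L

L_t = L₀ e^(−k_d t) = 45.4 × e^(−0.363×9.71) = 45.4 × 0.02946 = 1.337 mg/L.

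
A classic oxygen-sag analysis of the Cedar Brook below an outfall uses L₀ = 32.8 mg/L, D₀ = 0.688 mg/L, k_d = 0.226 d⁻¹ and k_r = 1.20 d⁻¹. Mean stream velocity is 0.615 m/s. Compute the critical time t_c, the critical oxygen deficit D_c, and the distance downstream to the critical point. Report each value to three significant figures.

t_c ≈ 1.62 d; D_c ≈ 4.29 mg/L; x_c ≈ 85.9 km

With k_r/k_d = 5.310 and 1 − D₀(k_r−k_d)/(k_d L₀) = 0.9096,
t_c = ln(5.310 × 0.9096) / (1.20 − 0.226) = ln(4.830) / 0.9740 = 1.575/0.9740 = 1.617 d.
D_c = (k_d/k_r) L₀ e^(−k_d t_c) = (0.226/1.20) × 32.8 × e^(−0.226×1.617) = 0.1883 × 32.8 × 0.6939 = 4.287 mg/L.
x_c = v t_c = 0.615 m/s × 1.617 d × 86400 s/d = 85910 m ≈ 85.9 km.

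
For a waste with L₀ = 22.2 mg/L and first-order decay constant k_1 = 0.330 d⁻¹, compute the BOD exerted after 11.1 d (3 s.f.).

y_t = L₀(1 − e^(−k_1 t)) = 22.2 × (1 − e^(−0.330×11.1))
= 22.2 × (1 − 0.02566) = 22.2 × 0.9743 = 21.63 mg/L.

y ≈ 21.6 mg/L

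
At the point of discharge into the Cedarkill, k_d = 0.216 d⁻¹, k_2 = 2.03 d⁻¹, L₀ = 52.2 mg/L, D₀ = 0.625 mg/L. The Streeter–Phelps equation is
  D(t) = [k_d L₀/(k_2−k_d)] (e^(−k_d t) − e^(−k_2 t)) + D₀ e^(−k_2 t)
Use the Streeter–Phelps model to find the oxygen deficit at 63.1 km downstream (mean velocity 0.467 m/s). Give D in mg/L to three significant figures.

Travel time t = x/v = 63.1 km / (0.467 m/s) = 63100 m / 0.467 m/s = 135100 s = 1.564 d.
k_d L₀/(k_2−k_d) = 0.216×52.2/(2.03−0.216) = 11.28/1.814 = 6.216 mg/L.
e^(−k_d t) = e^(−0.216×1.564) = 0.7133; e^(−k_2 t) = e^(−2.03×1.564) = 0.04181.
D = 6.216 × (0.7133 − 0.04181) + 0.625 × 0.04181 = 4.174 + 0.02613 = 4.200 mg/L.

D ≈ 4.20 mg/L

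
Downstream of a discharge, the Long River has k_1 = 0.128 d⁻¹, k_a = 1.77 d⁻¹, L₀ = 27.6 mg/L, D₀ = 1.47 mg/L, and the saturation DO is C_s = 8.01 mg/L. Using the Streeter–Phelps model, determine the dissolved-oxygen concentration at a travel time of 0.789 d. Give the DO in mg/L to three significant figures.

DO ≈ 6.23 mg/L

k_1 L₀/(k_a−k_1) = 0.128×27.6/(1.77−0.128) = 3.533/1.642 = 2.152 mg/L.
e^(−k_1 t) = e^(−0.128×0.7890) = 0.9039; e^(−k_a t) = e^(−1.77×0.7890) = 0.2475.
D = 2.152 × (0.9039 − 0.2475) + 1.47 × 0.2475 = 1.412 + 0.3638 = 1.776 mg/L.
DO = C_s − D = 8.01 − 1.776 = 6.234 mg/L.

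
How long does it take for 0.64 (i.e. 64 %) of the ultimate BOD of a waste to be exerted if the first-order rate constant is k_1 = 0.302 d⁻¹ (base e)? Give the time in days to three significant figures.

y/L₀ = 1 − e^(−k_1 t) = 0.64 ⇒ e^(−k_1 t) = 0.360
t = −ln(0.360) / 0.302 = 1.022 / 0.302 = 3.383 d.

t ≈ 3.38 d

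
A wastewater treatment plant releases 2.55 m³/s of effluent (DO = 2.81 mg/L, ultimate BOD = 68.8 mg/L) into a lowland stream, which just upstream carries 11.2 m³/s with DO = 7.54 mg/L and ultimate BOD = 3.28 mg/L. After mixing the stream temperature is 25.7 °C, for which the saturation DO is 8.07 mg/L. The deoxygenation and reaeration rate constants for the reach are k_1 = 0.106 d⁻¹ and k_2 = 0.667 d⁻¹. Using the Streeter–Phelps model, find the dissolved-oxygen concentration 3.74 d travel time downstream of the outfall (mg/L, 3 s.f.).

Mixed DO = (11.2×7.54 + 2.55×2.81)/(11.2+2.55) = 91.61/13.75 = 6.663 mg/L.
Mixed L₀ = (11.2×3.28 + 2.55×68.8)/(13.75) = 212.2/13.75 = 15.43 mg/L.
Initial deficit D₀ = C_s − DO₀ = 8.07 − 6.663 = 1.407 mg/L.
D(3.74) = [0.106×15.43/(0.667−0.106)](e^(−0.106×3.74) − e^(−0.667×3.74)) + 1.407 e^(−0.667×3.74)
= 2.916 × (0.6727 − 0.08253) + 1.407 × 0.08253 = 1.837 mg/L.
DO = 8.07 − 1.837 = 6.233 mg/L.

DO ≈ 6.23 mg/L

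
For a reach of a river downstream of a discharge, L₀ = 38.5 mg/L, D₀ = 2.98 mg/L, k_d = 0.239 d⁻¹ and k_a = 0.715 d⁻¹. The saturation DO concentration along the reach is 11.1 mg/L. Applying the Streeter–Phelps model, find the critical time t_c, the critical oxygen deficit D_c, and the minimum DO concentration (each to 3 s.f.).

t_c = [1/(k_a−k_d)] ln[(k_a/k_d)(1 − D₀(k_a−k_d)/(k_d L₀))]
= [1/(0.715−0.239)] ln[(0.715/0.239)(1 − 2.98×0.4760/(0.239×38.5))]
= (1/0.4760) ln[2.992 × 0.8458] = 2.101 × ln(2.530) = 2.101 × 0.9284 = 1.950 d.
D_c = (k_d/k_a) L₀ e^(−k_d t_c) = (0.239/0.715) × 38.5 × e^(−0.239×1.950) = 0.3343 × 38.5 × 0.6274 = 8.074 mg/L.
Minimum DO = C_s − D_c = 11.1 − 8.074 = 3.026 mg/L.

t_c ≈ 1.95 d; D_c ≈ 8.07 mg/L; min DO ≈ 3.03 mg/L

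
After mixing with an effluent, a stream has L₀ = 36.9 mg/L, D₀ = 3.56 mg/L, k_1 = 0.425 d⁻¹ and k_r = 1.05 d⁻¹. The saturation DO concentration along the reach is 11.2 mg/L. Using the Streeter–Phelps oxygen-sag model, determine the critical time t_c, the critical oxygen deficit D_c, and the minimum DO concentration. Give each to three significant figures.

With k_r/k_1 = 2.471 and 1 − D₀(k_r−k_1)/(k_1 L₀) = 0.8581,
t_c = ln(2.471 × 0.8581) / (1.05 − 0.425) = ln(2.120) / 0.6250 = 0.7514/0.6250 = 1.202 d.
D_c = (k_1/k_r) L₀ e^(−k_1 t_c) = (0.425/1.05) × 36.9 × e^(−0.425×1.202) = 0.4048 × 36.9 × 0.5999 = 8.960 mg/L.
Minimum DO = C_s − D_c = 11.2 − 8.960 = 2.240 mg/L.

t_c ≈ 1.20 d; D_c ≈ 8.96 mg/L; min DO ≈ 2.24 mg/L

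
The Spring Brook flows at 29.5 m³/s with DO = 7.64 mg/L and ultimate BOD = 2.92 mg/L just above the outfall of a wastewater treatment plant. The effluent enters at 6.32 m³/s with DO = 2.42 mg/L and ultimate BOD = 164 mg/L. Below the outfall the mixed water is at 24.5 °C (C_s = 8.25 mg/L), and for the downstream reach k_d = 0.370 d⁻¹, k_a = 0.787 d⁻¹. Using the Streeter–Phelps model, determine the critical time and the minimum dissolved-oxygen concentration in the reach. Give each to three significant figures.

t_c ≈ 1.67 d; minimum DO ≈ 0.319 mg/L

Mixed DO = (29.5×7.64 + 6.32×2.42)/(29.5+6.32) = 240.7/35.82 = 6.719 mg/L.
Mixed L₀ = (29.5×2.92 + 6.32×164)/(35.82) = 1123/35.82 = 31.34 mg/L.
Initial deficit D₀ = C_s − DO₀ = 8.25 − 6.719 = 1.531 mg/L.
t_c = (1/0.4170) ln[(0.787/0.370)(1 − 1.531×0.4170/(0.370×31.34))] = 2.398 × ln(2.010) = 1.674 d.
D_c = (0.370/0.787) × 31.34 × e^(−0.370×1.674) = 0.4701 × 31.34 × 0.5383 = 7.931 mg/L.
Minimum DO = 8.25 − 7.931 = 0.3190 mg/L.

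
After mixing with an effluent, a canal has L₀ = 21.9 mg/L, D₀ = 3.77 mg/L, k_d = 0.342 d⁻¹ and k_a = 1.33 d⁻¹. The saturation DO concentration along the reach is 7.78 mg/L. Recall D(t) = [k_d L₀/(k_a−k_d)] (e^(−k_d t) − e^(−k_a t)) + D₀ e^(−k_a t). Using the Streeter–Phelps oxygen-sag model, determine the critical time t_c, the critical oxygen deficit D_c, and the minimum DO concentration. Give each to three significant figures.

t_c ≈ 0.678 d; D_c ≈ 4.47 mg/L; min DO ≈ 3.31 mg/L

At the critical point dD/dt = 0, so k_d L₀ e^(−k_d t) = k_a D. Substituting D(t) from the Streeter–Phelps equation and solving for t gives
t_c = ln[(k_a/k_d)(1 − D₀(k_a−k_d)/(k_d L₀))] / (k_a−k_d).
Here k_a−k_d = 0.9880 d⁻¹ and 1 − D₀(k_a−k_d)/(k_d L₀) = 1 − 3.77×0.9880/(0.342×21.9) = 0.5027, so
t_c = ln(3.889 × 0.5027) / 0.9880 = 0.6703 / 0.9880 = 0.6785 d.
L(t_c) = L₀ e^(−k_d t_c) = 21.9 × 0.7929 = 17.36 mg/L, and at the critical point k_a D_c = k_d L, so D_c = (0.342/1.33) × 17.36 = 4.465 mg/L.
Minimum DO = C_s − D_c = 7.78 − 4.465 = 3.315 mg/L.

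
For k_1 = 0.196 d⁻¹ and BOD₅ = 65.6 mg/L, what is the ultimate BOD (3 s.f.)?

BOD₅ = L₀(1 − e^(−5k_1)) ⇒ L₀ = BOD₅ / (1 − e^(−5×0.196))
= 65.6 / (1 − 0.3753) = 65.6 / 0.6247 = 105.0 mg/L.

L₀ ≈ 105 mg/L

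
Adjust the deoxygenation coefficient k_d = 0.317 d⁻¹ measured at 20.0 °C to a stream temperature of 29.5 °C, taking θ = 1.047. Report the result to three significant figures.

k_d ≈ 0.490 d⁻¹

k_d(T₂) = k_d(T₁) · θ^(T₂−T₁) = 0.317 × 1.047^(29.5−20.0)
= 0.317 × 1.047^9.50 = 0.317 × 1.547 = 0.4904 d⁻¹.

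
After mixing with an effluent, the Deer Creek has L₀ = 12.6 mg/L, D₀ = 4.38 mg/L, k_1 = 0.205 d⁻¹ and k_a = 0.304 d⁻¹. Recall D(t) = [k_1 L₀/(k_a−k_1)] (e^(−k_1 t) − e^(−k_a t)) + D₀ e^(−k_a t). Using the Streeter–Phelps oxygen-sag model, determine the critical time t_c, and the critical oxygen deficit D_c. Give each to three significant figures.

At the critical point dD/dt = 0, so k_1 L₀ e^(−k_1 t) = k_a D. Substituting D(t) from the Streeter–Phelps equation and solving for t gives
t_c = ln[(k_a/k_1)(1 − D₀(k_a−k_1)/(k_1 L₀))] / (k_a−k_1).
Here k_a−k_1 = 0.09900 d⁻¹ and 1 − D₀(k_a−k_1)/(k_1 L₀) = 1 − 4.38×0.09900/(0.205×12.6) = 0.8321, so
t_c = ln(1.483 × 0.8321) / 0.09900 = 0.2102 / 0.09900 = 2.124 d.
D_c = (k_1/k_a) L₀ e^(−k_1 t_c) = (0.205/0.304) × 12.6 × e^(−0.205×2.124) = 0.6743 × 12.6 × 0.6470 = 5.498 mg/L.

t_c ≈ 2.12 d; D_c ≈ 5.50 mg/L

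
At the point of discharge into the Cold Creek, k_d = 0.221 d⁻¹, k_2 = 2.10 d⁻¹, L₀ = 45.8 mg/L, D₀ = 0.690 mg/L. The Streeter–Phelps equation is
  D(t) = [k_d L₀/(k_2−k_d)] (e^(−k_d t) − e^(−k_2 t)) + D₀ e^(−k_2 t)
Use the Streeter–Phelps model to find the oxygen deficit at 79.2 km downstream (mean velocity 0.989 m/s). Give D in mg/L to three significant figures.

D ≈ 3.72 mg/L

Travel time t = x/v = 79.2 km / (0.989 m/s) = 79200 m / 0.989 m/s = 80080 s = 0.9269 d.
k_d L₀/(k_2−k_d) = 0.221×45.8/(2.10−0.221) = 10.12/1.879 = 5.387 mg/L.
e^(−k_d t) = e^(−0.221×0.9269) = 0.8148; e^(−k_2 t) = e^(−2.10×0.9269) = 0.1428.
D = 5.387 × (0.8148 − 0.1428) + 0.690 × 0.1428 = 3.620 + 0.09852 = 3.718 mg/L.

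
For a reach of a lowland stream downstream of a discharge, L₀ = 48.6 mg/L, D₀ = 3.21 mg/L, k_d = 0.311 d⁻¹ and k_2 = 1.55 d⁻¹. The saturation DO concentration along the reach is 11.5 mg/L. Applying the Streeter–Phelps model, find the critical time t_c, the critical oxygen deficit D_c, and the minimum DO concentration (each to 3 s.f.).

t_c ≈ 1.05 d; D_c ≈ 7.03 mg/L; min DO ≈ 4.47 mg/L

With k_2/k_d = 4.984 and 1 − D₀(k_2−k_d)/(k_d L₀) = 0.7369,
t_c = ln(4.984 × 0.7369) / (1.55 − 0.311) = ln(3.672) / 1.239 = 1.301/1.239 = 1.050 d.
L(t_c) = L₀ e^(−k_d t_c) = 48.6 × 0.7214 = 35.06 mg/L, and at the critical point k_2 D_c = k_d L, so D_c = (0.311/1.55) × 35.06 = 7.035 mg/L.
Minimum DO = C_s − D_c = 11.5 − 7.035 = 4.465 mg/L.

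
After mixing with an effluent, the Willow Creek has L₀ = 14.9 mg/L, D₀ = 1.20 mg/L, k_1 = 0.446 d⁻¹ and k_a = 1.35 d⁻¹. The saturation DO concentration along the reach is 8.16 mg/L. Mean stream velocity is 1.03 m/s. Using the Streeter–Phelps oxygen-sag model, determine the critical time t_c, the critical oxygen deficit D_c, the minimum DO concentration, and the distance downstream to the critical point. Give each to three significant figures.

t_c = [1/(k_a−k_1)] ln[(k_a/k_1)(1 − D₀(k_a−k_1)/(k_1 L₀))]
= [1/(1.35−0.446)] ln[(1.35/0.446)(1 − 1.20×0.9040/(0.446×14.9))]
= (1/0.9040) ln[3.027 × 0.8368] = 1.106 × ln(2.533) = 1.106 × 0.9293 = 1.028 d.
L(t_c) = L₀ e^(−k_1 t_c) = 14.9 × 0.6322 = 9.420 mg/L, and at the critical point k_a D_c = k_1 L, so D_c = (0.446/1.35) × 9.420 = 3.112 mg/L.
Minimum DO = C_s − D_c = 8.16 − 3.112 = 5.048 mg/L.
x_c = v t_c = 1.03 m/s × 1.028 d × 86400 s/d = 91480 m ≈ 91.5 km.

t_c ≈ 1.03 d; D_c ≈ 3.11 mg/L; min DO ≈ 5.05 mg/L; x_c ≈ 91.5 km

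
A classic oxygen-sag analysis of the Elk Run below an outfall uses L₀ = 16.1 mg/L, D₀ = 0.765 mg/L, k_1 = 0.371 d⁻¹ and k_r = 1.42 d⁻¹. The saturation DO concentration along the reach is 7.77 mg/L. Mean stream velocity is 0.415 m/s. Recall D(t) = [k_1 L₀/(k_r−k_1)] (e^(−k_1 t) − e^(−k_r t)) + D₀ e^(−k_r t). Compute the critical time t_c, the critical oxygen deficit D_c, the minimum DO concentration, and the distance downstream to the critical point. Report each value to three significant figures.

t_c ≈ 1.14 d; D_c ≈ 2.75 mg/L; min DO ≈ 5.02 mg/L; x_c ≈ 40.9 km

t_c = [1/(k_r−k_1)] ln[(k_r/k_1)(1 − D₀(k_r−k_1)/(k_1 L₀))]
= [1/(1.42−0.371)] ln[(1.42/0.371)(1 − 0.765×1.049/(0.371×16.1))]
= (1/1.049) ln[3.827 × 0.8657] = 0.9533 × ln(3.313) = 0.9533 × 1.198 = 1.142 d.
D_c = (k_1/k_r) L₀ e^(−k_1 t_c) = (0.371/1.42) × 16.1 × e^(−0.371×1.142) = 0.2613 × 16.1 × 0.6546 = 2.754 mg/L.
Minimum DO = C_s − D_c = 7.77 − 2.754 = 5.016 mg/L.
x_c = v t_c = 0.415 m/s × 1.142 d × 86400 s/d = 40950 m ≈ 40.9 km.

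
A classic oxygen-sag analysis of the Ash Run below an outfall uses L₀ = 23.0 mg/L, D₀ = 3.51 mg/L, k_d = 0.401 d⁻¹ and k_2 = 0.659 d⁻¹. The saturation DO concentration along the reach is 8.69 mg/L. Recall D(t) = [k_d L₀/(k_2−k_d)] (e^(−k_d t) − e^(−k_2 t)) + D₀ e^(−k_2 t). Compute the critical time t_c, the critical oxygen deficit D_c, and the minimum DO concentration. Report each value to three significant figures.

At the critical point dD/dt = 0, so k_d L₀ e^(−k_d t) = k_2 D. Substituting D(t) from the Streeter–Phelps equation and solving for t gives
t_c = ln[(k_2/k_d)(1 − D₀(k_2−k_d)/(k_d L₀))] / (k_2−k_d).
Here k_2−k_d = 0.2580 d⁻¹ and 1 − D₀(k_2−k_d)/(k_d L₀) = 1 − 3.51×0.2580/(0.401×23.0) = 0.9018, so
t_c = ln(1.643 × 0.9018) / 0.2580 = 0.3934 / 0.2580 = 1.525 d.
L(t_c) = L₀ e^(−k_d t_c) = 23.0 × 0.5426 = 12.48 mg/L, and at the critical point k_2 D_c = k_d L, so D_c = (0.401/0.659) × 12.48 = 7.593 mg/L.
Minimum DO = C_s − D_c = 8.69 − 7.593 = 1.097 mg/L.

t_c ≈ 1.52 d; D_c ≈ 7.59 mg/L; min DO ≈ 1.10 mg/L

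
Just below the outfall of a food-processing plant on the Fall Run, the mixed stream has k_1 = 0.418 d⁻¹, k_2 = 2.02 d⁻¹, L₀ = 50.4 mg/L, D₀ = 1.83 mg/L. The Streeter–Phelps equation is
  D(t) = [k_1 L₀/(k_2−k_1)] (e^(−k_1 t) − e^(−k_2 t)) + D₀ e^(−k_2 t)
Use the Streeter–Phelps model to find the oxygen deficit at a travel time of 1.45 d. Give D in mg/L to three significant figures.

k_1 L₀/(k_2−k_1) = 0.418×50.4/(2.02−0.418) = 21.07/1.602 = 13.15 mg/L.
e^(−k_1 t) = e^(−0.418×1.450) = 0.5455; e^(−k_2 t) = e^(−2.02×1.450) = 0.05345.
D = 13.15 × (0.5455 − 0.05345) + 1.83 × 0.05345 = 6.470 + 0.09781 = 6.568 mg/L.

D ≈ 6.57 mg/L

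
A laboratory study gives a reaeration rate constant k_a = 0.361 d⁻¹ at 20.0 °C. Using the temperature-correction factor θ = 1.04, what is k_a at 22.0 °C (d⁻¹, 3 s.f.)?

k_a(T₂) = k_a(T₁) · θ^(T₂−T₁) = 0.361 × 1.04^(22.0−20.0)
= 0.361 × 1.04^2.00 = 0.361 × 1.082 = 0.3905 d⁻¹.

k_a ≈ 0.390 d⁻¹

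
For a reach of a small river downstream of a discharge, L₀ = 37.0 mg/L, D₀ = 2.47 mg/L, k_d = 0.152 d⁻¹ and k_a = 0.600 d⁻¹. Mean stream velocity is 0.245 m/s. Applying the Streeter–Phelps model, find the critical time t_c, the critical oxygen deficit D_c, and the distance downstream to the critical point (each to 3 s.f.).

t_c ≈ 2.58 d; D_c ≈ 6.34 mg/L; x_c ≈ 54.5 km

With k_a/k_d = 3.947 and 1 − D₀(k_a−k_d)/(k_d L₀) = 0.8032,
t_c = ln(3.947 × 0.8032) / (0.600 − 0.152) = ln(3.171) / 0.4480 = 1.154/0.4480 = 2.576 d.
L(t_c) = L₀ e^(−k_d t_c) = 37.0 × 0.6760 = 25.01 mg/L, and at the critical point k_a D_c = k_d L, so D_c = (0.152/0.600) × 25.01 = 6.337 mg/L.
x_c = v t_c = 0.245 m/s × 2.576 d × 86400 s/d = 54520 m ≈ 54.5 km.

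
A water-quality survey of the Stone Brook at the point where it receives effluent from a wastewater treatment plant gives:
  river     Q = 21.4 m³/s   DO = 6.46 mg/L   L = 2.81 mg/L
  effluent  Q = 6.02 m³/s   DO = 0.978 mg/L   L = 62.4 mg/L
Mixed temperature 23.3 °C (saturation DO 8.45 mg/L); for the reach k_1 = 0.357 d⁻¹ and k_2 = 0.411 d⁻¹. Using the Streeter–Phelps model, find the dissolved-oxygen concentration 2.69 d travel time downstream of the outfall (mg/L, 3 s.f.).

DO ≈ 1.96 mg/L

Mixed DO = (21.4×6.46 + 6.02×0.978)/(21.4+6.02) = 144.1/27.42 = 5.256 mg/L.
Mixed L₀ = (21.4×2.81 + 6.02×62.4)/(27.42) = 435.8/27.42 = 15.89 mg/L.
Initial deficit D₀ = C_s − DO₀ = 8.45 − 5.256 = 3.194 mg/L.
D(2.69) = [0.357×15.89/(0.411−0.357)](e^(−0.357×2.69) − e^(−0.411×2.69)) + 3.194 e^(−0.411×2.69)
= 105.1 × (0.3828 − 0.3310) + 3.194 × 0.3310 = 6.495 mg/L.
DO = 8.45 − 6.495 = 1.955 mg/L.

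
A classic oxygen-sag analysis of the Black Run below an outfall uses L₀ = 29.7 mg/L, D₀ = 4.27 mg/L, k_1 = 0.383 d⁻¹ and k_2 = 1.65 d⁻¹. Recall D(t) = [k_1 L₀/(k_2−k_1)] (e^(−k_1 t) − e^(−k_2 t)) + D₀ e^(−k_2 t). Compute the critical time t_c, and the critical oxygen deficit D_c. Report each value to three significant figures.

t_c = [1/(k_2−k_1)] ln[(k_2/k_1)(1 − D₀(k_2−k_1)/(k_1 L₀))]
= [1/(1.65−0.383)] ln[(1.65/0.383)(1 − 4.27×1.267/(0.383×29.7))]
= (1/1.267) ln[4.308 × 0.5244] = 0.7893 × ln(2.259) = 0.7893 × 0.8150 = 0.6432 d.
D_c = (k_1/k_2) L₀ e^(−k_1 t_c) = (0.383/1.65) × 29.7 × e^(−0.383×0.6432) = 0.2321 × 29.7 × 0.7816 = 5.389 mg/L.

t_c ≈ 0.643 d; D_c ≈ 5.39 mg/L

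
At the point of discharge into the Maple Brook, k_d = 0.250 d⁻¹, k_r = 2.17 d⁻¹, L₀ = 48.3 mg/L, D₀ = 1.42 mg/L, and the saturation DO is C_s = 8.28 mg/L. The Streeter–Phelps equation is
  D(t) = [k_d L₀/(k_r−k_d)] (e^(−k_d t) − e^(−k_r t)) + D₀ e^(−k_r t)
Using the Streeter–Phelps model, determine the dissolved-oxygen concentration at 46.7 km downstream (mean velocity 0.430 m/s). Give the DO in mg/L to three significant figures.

Travel time t = x/v = 46.7 km / (0.430 m/s) = 46700 m / 0.430 m/s = 108600 s = 1.257 d.
k_d L₀/(k_r−k_d) = 0.250×48.3/(2.17−0.250) = 12.07/1.920 = 6.289 mg/L.
e^(−k_d t) = e^(−0.250×1.257) = 0.7303; e^(−k_r t) = e^(−2.17×1.257) = 0.06537.
D = 6.289 × (0.7303 − 0.06537) + 1.42 × 0.06537 = 4.182 + 0.09283 = 4.275 mg/L.
DO = C_s − D = 8.28 − 4.275 = 4.005 mg/L.

DO ≈ 4.01 mg/L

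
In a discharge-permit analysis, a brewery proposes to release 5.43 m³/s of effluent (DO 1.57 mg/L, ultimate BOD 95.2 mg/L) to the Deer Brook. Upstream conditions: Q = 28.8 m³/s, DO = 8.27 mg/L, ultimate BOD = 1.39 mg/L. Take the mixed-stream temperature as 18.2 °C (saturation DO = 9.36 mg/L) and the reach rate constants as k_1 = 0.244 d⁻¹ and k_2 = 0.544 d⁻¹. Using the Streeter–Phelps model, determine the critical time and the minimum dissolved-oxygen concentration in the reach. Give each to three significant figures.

t_c ≈ 2.08 d; minimum DO ≈ 4.97 mg/L

Mixed DO = (28.8×8.27 + 5.43×1.57)/(28.8+5.43) = 246.7/34.23 = 7.207 mg/L.
Mixed L₀ = (28.8×1.39 + 5.43×95.2)/(34.23) = 557.0/34.23 = 16.27 mg/L.
Initial deficit D₀ = C_s − DO₀ = 9.36 − 7.207 = 2.153 mg/L.
t_c = (1/0.3000) ln[(0.544/0.244)(1 − 2.153×0.3000/(0.244×16.27))] = 3.333 × ln(1.867) = 2.081 d.
D_c = (0.244/0.544) × 16.27 × e^(−0.244×2.081) = 0.4485 × 16.27 × 0.6019 = 4.393 mg/L.
Minimum DO = 9.36 − 4.393 = 4.967 mg/L.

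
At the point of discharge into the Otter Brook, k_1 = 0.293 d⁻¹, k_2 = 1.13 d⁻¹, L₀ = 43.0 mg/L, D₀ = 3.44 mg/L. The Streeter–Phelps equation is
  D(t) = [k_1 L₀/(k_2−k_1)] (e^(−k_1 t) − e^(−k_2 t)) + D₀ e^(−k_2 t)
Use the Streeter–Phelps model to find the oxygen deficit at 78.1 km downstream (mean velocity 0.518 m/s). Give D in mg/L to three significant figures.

Travel time t = x/v = 78.1 km / (0.518 m/s) = 78100 m / 0.518 m/s = 150800 s = 1.745 d.
k_1 L₀/(k_2−k_1) = 0.293×43.0/(1.13−0.293) = 12.60/0.8370 = 15.05 mg/L.
e^(−k_1 t) = e^(−0.293×1.745) = 0.5997; e^(−k_2 t) = e^(−1.13×1.745) = 0.1392.
D = 15.05 × (0.5997 − 0.1392) + 3.44 × 0.1392 = 6.932 + 0.4788 = 7.411 mg/L.

D ≈ 7.41 mg/L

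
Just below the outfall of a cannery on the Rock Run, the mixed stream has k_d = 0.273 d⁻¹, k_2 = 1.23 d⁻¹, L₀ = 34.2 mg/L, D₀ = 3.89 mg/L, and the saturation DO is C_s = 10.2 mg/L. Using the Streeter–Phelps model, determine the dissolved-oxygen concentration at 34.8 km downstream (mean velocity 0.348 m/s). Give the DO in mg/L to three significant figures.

Travel time t = x/v = 34.8 km / (0.348 m/s) = 34800 m / 0.348 m/s = 100000 s = 1.157 d.
k_d L₀/(k_2−k_d) = 0.273×34.2/(1.23−0.273) = 9.337/0.9570 = 9.756 mg/L.
e^(−k_d t) = e^(−0.273×1.157) = 0.7291; e^(−k_2 t) = e^(−1.23×1.157) = 0.2408.
D = 9.756 × (0.7291 − 0.2408) + 3.89 × 0.2408 = 4.763 + 0.9369 = 5.700 mg/L.
DO = C_s − D = 10.2 − 5.700 = 4.500 mg/L.

DO ≈ 4.50 mg/L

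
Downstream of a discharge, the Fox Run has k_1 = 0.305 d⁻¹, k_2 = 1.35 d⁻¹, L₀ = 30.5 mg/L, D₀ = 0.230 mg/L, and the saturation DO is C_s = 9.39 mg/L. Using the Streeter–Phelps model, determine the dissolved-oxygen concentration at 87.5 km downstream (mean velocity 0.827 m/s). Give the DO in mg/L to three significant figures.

DO ≈ 4.92 mg/L

Travel time t = x/v = 87.5 km / (0.827 m/s) = 87500 m / 0.827 m/s = 105800 s = 1.225 d.
k_1 L₀/(k_2−k_1) = 0.305×30.5/(1.35−0.305) = 9.303/1.045 = 8.902 mg/L.
e^(−k_1 t) = e^(−0.305×1.225) = 0.6883; e^(−k_2 t) = e^(−1.35×1.225) = 0.1914.
D = 8.902 × (0.6883 − 0.1914) + 0.230 × 0.1914 = 4.423 + 0.04403 = 4.467 mg/L.
DO = C_s − D = 9.39 − 4.467 = 4.923 mg/L.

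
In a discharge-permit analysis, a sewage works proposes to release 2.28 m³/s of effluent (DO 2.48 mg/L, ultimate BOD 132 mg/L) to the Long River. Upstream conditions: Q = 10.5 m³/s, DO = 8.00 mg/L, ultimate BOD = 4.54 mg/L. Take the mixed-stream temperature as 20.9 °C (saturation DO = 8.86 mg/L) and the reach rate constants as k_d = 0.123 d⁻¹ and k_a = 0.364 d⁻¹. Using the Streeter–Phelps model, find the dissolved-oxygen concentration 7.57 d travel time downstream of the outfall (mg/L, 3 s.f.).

Mixed DO = (10.5×8.00 + 2.28×2.48)/(10.5+2.28) = 89.65/12.78 = 7.015 mg/L.
Mixed L₀ = (10.5×4.54 + 2.28×132)/(12.78) = 348.6/12.78 = 27.28 mg/L.
Initial deficit D₀ = C_s − DO₀ = 8.86 − 7.015 = 1.845 mg/L.
D(7.57) = [0.123×27.28/(0.364−0.123)](e^(−0.123×7.57) − e^(−0.364×7.57)) + 1.845 e^(−0.364×7.57)
= 13.92 × (0.3941 − 0.06358) + 1.845 × 0.06358 = 4.719 mg/L.
DO = 8.86 − 4.719 = 4.141 mg/L.

DO ≈ 4.14 mg/L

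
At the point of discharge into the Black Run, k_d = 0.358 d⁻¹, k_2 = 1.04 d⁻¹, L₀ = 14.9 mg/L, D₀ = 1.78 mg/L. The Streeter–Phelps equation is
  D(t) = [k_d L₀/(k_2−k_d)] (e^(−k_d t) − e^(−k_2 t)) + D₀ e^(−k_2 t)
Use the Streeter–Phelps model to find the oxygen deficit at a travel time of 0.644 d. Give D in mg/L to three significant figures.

D ≈ 3.12 mg/L

k_d L₀/(k_2−k_d) = 0.358×14.9/(1.04−0.358) = 5.334/0.6820 = 7.821 mg/L.
e^(−k_d t) = e^(−0.358×0.6440) = 0.7941; e^(−k_2 t) = e^(−1.04×0.6440) = 0.5118.
D = 7.821 × (0.7941 − 0.5118) + 1.78 × 0.5118 = 2.208 + 0.9111 = 3.119 mg/L.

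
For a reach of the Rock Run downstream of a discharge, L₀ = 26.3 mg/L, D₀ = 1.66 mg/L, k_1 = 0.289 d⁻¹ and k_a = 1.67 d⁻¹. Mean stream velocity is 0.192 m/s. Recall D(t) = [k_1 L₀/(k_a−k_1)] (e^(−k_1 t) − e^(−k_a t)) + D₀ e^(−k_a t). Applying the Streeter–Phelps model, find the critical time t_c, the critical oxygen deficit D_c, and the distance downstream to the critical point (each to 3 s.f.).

t_c = [1/(k_a−k_1)] ln[(k_a/k_1)(1 − D₀(k_a−k_1)/(k_1 L₀))]
= [1/(1.67−0.289)] ln[(1.67/0.289)(1 − 1.66×1.381/(0.289×26.3))]
= (1/1.381) ln[5.779 × 0.6984] = 0.7241 × ln(4.036) = 0.7241 × 1.395 = 1.010 d.
D_c = (k_1/k_a) L₀ e^(−k_1 t_c) = (0.289/1.67) × 26.3 × e^(−0.289×1.010) = 0.1731 × 26.3 × 0.7468 = 3.399 mg/L.
x_c = v t_c = 0.192 m/s × 1.010 d × 86400 s/d = 16760 m ≈ 16.8 km.

t_c ≈ 1.01 d; D_c ≈ 3.40 mg/L; x_c ≈ 16.8 km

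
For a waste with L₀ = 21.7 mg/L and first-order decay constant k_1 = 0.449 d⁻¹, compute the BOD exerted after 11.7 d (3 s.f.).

y ≈ 21.6 mg/L

y_t = L₀(1 − e^(−k_1 t)) = 21.7 × (1 − e^(−0.449×11.7))
= 21.7 × (1 − 0.005230) = 21.7 × 0.9948 = 21.59 mg/L.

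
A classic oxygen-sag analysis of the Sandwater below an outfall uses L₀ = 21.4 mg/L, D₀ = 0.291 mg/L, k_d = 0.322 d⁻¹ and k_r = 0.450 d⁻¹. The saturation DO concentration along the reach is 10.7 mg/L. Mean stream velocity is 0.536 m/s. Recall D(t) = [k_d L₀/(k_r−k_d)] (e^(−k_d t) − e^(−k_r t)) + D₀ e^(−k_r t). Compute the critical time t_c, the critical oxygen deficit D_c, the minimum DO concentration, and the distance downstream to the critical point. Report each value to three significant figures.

t_c ≈ 2.57 d; D_c ≈ 6.69 mg/L; min DO ≈ 4.01 mg/L; x_c ≈ 119 km

At the critical point dD/dt = 0, so k_d L₀ e^(−k_d t) = k_r D. Substituting D(t) from the Streeter–Phelps equation and solving for t gives
t_c = ln[(k_r/k_d)(1 − D₀(k_r−k_d)/(k_d L₀))] / (k_r−k_d).
Here k_r−k_d = 0.1280 d⁻¹ and 1 − D₀(k_r−k_d)/(k_d L₀) = 1 − 0.291×0.1280/(0.322×21.4) = 0.9946, so
t_c = ln(1.398 × 0.9946) / 0.1280 = 0.3293 / 0.1280 = 2.572 d.
L(t_c) = L₀ e^(−k_d t_c) = 21.4 × 0.4368 = 9.347 mg/L, and at the critical point k_r D_c = k_d L, so D_c = (0.322/0.450) × 9.347 = 6.688 mg/L.
Minimum DO = C_s − D_c = 10.7 − 6.688 = 4.012 mg/L.
x_c = v t_c = 0.536 m/s × 2.572 d × 86400 s/d = 119100 m ≈ 119 km.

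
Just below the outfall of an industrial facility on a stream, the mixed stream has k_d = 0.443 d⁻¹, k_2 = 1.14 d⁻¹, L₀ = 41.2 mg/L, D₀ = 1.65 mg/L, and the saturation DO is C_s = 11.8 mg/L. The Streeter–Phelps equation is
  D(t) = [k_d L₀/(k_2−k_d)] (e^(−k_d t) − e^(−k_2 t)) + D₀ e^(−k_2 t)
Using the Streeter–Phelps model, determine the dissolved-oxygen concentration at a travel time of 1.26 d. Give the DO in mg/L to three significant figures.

k_d L₀/(k_2−k_d) = 0.443×41.2/(1.14−0.443) = 18.25/0.6970 = 26.19 mg/L.
e^(−k_d t) = e^(−0.443×1.260) = 0.5722; e^(−k_2 t) = e^(−1.14×1.260) = 0.2378.
D = 26.19 × (0.5722 − 0.2378) + 1.65 × 0.2378 = 8.758 + 0.3923 = 9.151 mg/L.
DO = C_s − D = 11.8 − 9.151 = 2.649 mg/L.

DO ≈ 2.65 mg/L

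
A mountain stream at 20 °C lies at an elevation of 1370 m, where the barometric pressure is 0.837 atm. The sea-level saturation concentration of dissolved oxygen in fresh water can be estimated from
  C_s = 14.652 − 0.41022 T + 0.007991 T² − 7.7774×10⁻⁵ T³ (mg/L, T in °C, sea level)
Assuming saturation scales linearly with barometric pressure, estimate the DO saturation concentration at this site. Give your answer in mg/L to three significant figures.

C_s ≈ 7.55 mg/L

At sea level: C_s = 14.652 − 0.41022×20 + 0.007991×20² − 7.7774×10⁻⁵×20³ = 9.022 mg/L.
Pressure correction: C_s' = 9.022 × 0.837 = 7.551 mg/L.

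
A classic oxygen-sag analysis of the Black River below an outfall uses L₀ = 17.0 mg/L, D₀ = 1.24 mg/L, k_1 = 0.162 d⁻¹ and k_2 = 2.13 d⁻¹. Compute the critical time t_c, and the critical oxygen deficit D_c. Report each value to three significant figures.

t_c ≈ 0.205 d; D_c ≈ 1.25 mg/L

With k_2/k_1 = 13.15 and 1 − D₀(k_2−k_1)/(k_1 L₀) = 0.1139,
t_c = ln(13.15 × 0.1139) / (2.13 − 0.162) = ln(1.498) / 1.968 = 0.4038/1.968 = 0.2052 d.
D_c = (k_1/k_2) L₀ e^(−k_1 t_c) = (0.162/2.13) × 17.0 × e^(−0.162×0.2052) = 0.07606 × 17.0 × 0.9673 = 1.251 mg/L.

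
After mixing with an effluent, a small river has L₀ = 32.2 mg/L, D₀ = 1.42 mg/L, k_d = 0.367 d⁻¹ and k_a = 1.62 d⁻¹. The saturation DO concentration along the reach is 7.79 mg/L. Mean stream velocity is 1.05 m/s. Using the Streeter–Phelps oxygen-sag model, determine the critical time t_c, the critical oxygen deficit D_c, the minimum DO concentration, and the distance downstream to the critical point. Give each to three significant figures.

t_c ≈ 1.05 d; D_c ≈ 4.95 mg/L; min DO ≈ 2.84 mg/L; x_c ≈ 95.7 km

At the critical point dD/dt = 0, so k_d L₀ e^(−k_d t) = k_a D. Substituting D(t) from the Streeter–Phelps equation and solving for t gives
t_c = ln[(k_a/k_d)(1 − D₀(k_a−k_d)/(k_d L₀))] / (k_a−k_d).
Here k_a−k_d = 1.253 d⁻¹ and 1 − D₀(k_a−k_d)/(k_d L₀) = 1 − 1.42×1.253/(0.367×32.2) = 0.8494, so
t_c = ln(4.414 × 0.8494) / 1.253 = 1.322 / 1.253 = 1.055 d.
L(t_c) = L₀ e^(−k_d t_c) = 32.2 × 0.6790 = 21.86 mg/L, and at the critical point k_a D_c = k_d L, so D_c = (0.367/1.62) × 21.86 = 4.953 mg/L.
Minimum DO = C_s − D_c = 7.79 − 4.953 = 2.837 mg/L.
x_c = v t_c = 1.05 m/s × 1.055 d × 86400 s/d = 95690 m ≈ 95.7 km.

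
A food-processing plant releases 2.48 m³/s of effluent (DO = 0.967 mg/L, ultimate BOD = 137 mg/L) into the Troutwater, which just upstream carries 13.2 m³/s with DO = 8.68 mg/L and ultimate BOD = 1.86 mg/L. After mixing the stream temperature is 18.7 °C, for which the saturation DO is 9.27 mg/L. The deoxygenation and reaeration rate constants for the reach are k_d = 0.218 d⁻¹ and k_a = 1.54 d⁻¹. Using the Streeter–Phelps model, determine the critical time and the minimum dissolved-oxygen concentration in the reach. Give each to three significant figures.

Mixed DO = (13.2×8.68 + 2.48×0.967)/(13.2+2.48) = 117.0/15.68 = 7.460 mg/L.
Mixed L₀ = (13.2×1.86 + 2.48×137)/(15.68) = 364.3/15.68 = 23.23 mg/L.
Initial deficit D₀ = C_s − DO₀ = 9.27 − 7.460 = 1.810 mg/L.
t_c = (1/1.322) ln[(1.54/0.218)(1 − 1.810×1.322/(0.218×23.23))] = 0.7564 × ln(3.727) = 0.9952 d.
D_c = (0.218/1.54) × 23.23 × e^(−0.218×0.9952) = 0.1416 × 23.23 × 0.8050 = 2.648 mg/L.
Minimum DO = 9.27 − 2.648 = 6.622 mg/L.

t_c ≈ 0.995 d; minimum DO ≈ 6.62 mg/L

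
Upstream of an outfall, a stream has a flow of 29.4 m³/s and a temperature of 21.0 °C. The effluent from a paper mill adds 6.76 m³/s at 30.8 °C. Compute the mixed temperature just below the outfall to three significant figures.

22.8 °C

Flow-weighted mixing: C = (Q_r C_r + Q_w C_w)/(Q_r + Q_w)
= (29.4×21.0 + 6.76×30.8)/(29.4 + 6.76) = 825.6/36.16 = 22.83 °C.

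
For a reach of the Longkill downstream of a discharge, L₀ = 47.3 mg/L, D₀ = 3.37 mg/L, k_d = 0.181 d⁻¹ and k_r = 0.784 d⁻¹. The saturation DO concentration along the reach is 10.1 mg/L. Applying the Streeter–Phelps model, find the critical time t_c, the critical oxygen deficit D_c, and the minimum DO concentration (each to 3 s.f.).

t_c ≈ 1.98 d; D_c ≈ 7.63 mg/L; min DO ≈ 2.47 mg/L

t_c = [1/(k_r−k_d)] ln[(k_r/k_d)(1 − D₀(k_r−k_d)/(k_d L₀))]
= [1/(0.784−0.181)] ln[(0.784/0.181)(1 − 3.37×0.6030/(0.181×47.3))]
= (1/0.6030) ln[4.331 × 0.7626] = 1.658 × ln(3.303) = 1.658 × 1.195 = 1.982 d.
L(t_c) = L₀ e^(−k_d t_c) = 47.3 × 0.6986 = 33.04 mg/L, and at the critical point k_r D_c = k_d L, so D_c = (0.181/0.784) × 33.04 = 7.629 mg/L.
Minimum DO = C_s − D_c = 10.1 − 7.629 = 2.471 mg/L.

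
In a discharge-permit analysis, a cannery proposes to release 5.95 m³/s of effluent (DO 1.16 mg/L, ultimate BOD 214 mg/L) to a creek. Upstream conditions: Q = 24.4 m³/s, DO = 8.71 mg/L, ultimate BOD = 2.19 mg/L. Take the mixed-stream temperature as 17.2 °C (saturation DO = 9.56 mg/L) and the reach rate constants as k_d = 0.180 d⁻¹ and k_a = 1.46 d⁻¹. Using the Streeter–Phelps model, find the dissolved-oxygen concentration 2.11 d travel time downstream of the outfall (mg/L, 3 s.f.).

Mixed DO = (24.4×8.71 + 5.95×1.16)/(24.4+5.95) = 219.4/30.35 = 7.230 mg/L.
Mixed L₀ = (24.4×2.19 + 5.95×214)/(30.35) = 1327/30.35 = 43.71 mg/L.
Initial deficit D₀ = C_s − DO₀ = 9.56 − 7.230 = 2.330 mg/L.
D(2.11) = [0.180×43.71/(1.46−0.180)](e^(−0.180×2.11) − e^(−1.46×2.11)) + 2.330 e^(−1.46×2.11)
= 6.147 × (0.6840 − 0.04593) + 2.330 × 0.04593 = 4.029 mg/L.
DO = 9.56 − 4.029 = 5.531 mg/L.

DO ≈ 5.53 mg/L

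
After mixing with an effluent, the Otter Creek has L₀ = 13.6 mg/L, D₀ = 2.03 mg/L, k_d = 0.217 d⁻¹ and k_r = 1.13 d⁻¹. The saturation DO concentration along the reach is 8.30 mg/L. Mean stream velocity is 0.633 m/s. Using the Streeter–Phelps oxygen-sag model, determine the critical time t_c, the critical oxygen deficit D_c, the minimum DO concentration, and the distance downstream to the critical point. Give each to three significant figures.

With k_r/k_d = 5.207 and 1 − D₀(k_r−k_d)/(k_d L₀) = 0.3720,
t_c = ln(5.207 × 0.3720) / (1.13 − 0.217) = ln(1.937) / 0.9130 = 0.6612/0.9130 = 0.7242 d.
D_c = (k_d/k_r) L₀ e^(−k_d t_c) = (0.217/1.13) × 13.6 × e^(−0.217×0.7242) = 0.1920 × 13.6 × 0.8546 = 2.232 mg/L.
Minimum DO = C_s − D_c = 8.30 − 2.232 = 6.068 mg/L.
x_c = v t_c = 0.633 m/s × 0.7242 d × 86400 s/d = 39610 m ≈ 39.6 km.

t_c ≈ 0.724 d; D_c ≈ 2.23 mg/L; min DO ≈ 6.07 mg/L; x_c ≈ 39.6 km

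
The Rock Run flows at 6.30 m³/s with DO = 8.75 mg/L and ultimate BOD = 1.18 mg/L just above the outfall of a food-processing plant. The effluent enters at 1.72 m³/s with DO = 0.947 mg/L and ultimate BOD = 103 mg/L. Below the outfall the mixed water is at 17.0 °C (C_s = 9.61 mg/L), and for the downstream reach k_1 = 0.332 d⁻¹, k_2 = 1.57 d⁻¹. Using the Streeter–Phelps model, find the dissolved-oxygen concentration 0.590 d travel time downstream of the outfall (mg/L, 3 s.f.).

Mixed DO = (6.30×8.75 + 1.72×0.947)/(6.30+1.72) = 56.75/8.020 = 7.077 mg/L.
Mixed L₀ = (6.30×1.18 + 1.72×103)/(8.020) = 184.6/8.020 = 23.02 mg/L.
Initial deficit D₀ = C_s − DO₀ = 9.61 − 7.077 = 2.533 mg/L.
D(0.590) = [0.332×23.02/(1.57−0.332)](e^(−0.332×0.590) − e^(−1.57×0.590)) + 2.533 e^(−1.57×0.590)
= 6.172 × (0.8221 − 0.3960) + 2.533 × 0.3960 = 3.633 mg/L.
DO = 9.61 − 3.633 = 5.977 mg/L.

DO ≈ 5.98 mg/L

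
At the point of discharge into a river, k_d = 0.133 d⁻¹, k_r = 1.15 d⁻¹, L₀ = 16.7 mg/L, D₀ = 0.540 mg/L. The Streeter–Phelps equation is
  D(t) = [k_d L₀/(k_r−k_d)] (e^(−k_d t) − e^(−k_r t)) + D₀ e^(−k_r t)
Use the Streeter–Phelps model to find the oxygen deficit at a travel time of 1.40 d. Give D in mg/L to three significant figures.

k_d L₀/(k_r−k_d) = 0.133×16.7/(1.15−0.133) = 2.221/1.017 = 2.184 mg/L.
e^(−k_d t) = e^(−0.133×1.400) = 0.8301; e^(−k_r t) = e^(−1.15×1.400) = 0.1999.
D = 2.184 × (0.8301 − 0.1999) + 0.540 × 0.1999 = 1.376 + 0.1079 = 1.484 mg/L.

D ≈ 1.48 mg/L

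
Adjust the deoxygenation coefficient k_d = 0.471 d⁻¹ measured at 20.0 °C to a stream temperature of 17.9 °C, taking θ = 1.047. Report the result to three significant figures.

k_d ≈ 0.428 d⁻¹

k_d(T₂) = k_d(T₁) · θ^(T₂−T₁) = 0.471 × 1.047^(17.9−20.0)
= 0.471 × 1.047^-2.10 = 0.471 × 0.9081 = 0.4277 d⁻¹.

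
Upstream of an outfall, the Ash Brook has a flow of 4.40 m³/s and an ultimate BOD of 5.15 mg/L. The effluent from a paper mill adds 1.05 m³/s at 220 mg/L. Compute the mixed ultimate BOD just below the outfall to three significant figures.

46.5 mg/L

Flow-weighted mixing: C = (Q_r C_r + Q_w C_w)/(Q_r + Q_w)
= (4.40×5.15 + 1.05×220)/(4.40 + 1.05) = 253.7/5.450 = 46.54 mg/L.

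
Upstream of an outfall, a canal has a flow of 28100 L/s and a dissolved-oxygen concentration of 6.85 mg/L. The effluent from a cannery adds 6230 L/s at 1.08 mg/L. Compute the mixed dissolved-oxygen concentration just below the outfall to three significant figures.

5.80 mg/L

Flow-weighted mixing: C = (Q_r C_r + Q_w C_w)/(Q_r + Q_w)
= (28100×6.85 + 6230×1.08)/(28100 + 6230) = 199200/34330 = 5.803 mg/L.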